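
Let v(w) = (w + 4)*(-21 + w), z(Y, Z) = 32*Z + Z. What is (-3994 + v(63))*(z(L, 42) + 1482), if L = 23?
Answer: -3384240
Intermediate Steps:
z(Y, Z) = 33*Z
v(w) = (-21 + w)*(4 + w) (v(w) = (4 + w)*(-21 + w) = (-21 + w)*(4 + w))
(-3994 + v(63))*(z(L, 42) + 1482) = (-3994 + (-84 + 63**2 - 17*63))*(33*42 + 1482) = (-3994 + (-84 + 3969 - 1071))*(1386 + 1482) = (-3994 + 2814)*2868 = -1180*2868 = -3384240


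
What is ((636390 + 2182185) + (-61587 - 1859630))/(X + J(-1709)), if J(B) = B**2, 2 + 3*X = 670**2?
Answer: 2692074/9210941 ≈ 0.29227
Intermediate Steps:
X = 448898/3 (X = -2/3 + (1/3)*670**2 = -2/3 + (1/3)*448900 = -2/3 + 448900/3 = 448898/3 ≈ 1.4963e+5)
((636390 + 2182185) + (-61587 - 1859630))/(X + J(-1709)) = ((636390 + 2182185) + (-61587 - 1859630))/(448898/3 + (-1709)**2) = (2818575 - 1921217)/(448898/3 + 2920681) = 897358/(9210941/3) = 897358*(3/9210941) = 2692074/9210941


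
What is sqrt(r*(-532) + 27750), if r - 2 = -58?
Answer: sqrt(57542) ≈ 239.88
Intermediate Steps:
r = -56 (r = 2 - 58 = -56)
sqrt(r*(-532) + 27750) = sqrt(-56*(-532) + 27750) = sqrt(29792 + 27750) = sqrt(57542)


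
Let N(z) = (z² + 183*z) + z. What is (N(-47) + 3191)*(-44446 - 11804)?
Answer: 182700000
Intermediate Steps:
N(z) = z² + 184*z
(N(-47) + 3191)*(-44446 - 11804) = (-47*(184 - 47) + 3191)*(-44446 - 11804) = (-47*137 + 3191)*(-56250) = (-6439 + 3191)*(-56250) = -3248*(-56250) = 182700000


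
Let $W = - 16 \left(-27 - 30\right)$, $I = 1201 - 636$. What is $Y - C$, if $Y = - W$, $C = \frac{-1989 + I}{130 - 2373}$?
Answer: $- \frac{2047040}{2243} \approx -912.63$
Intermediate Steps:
$I = 565$
$W = 912$ ($W = \left(-16\right) \left(-57\right) = 912$)
$C = \frac{1424}{2243}$ ($C = \frac{-1989 + 565}{130 - 2373} = - \frac{1424}{-2243} = \left(-1424\right) \left(- \frac{1}{2243}\right) = \frac{1424}{2243} \approx 0.63486$)
$Y = -912$ ($Y = \left(-1\right) 912 = -912$)
$Y - C = -912 - \frac{1424}{2243} = - \frac{2047040}{2243}$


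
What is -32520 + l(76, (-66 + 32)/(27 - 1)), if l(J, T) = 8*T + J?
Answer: -421908/13 ≈ -32454.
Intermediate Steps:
l(J, T) = J + 8*T
-32520 + l(76, (-66 + 32)/(27 - 1)) = -32520 + (76 + 8*((-66 + 32)/(27 - 1))) = -32520 + (76 + 8*(-34/26)) = -32520 + (76 + 8*(-34*1/26)) = -32520 + (76 + 8*(-17/13)) = -32520 + (76 - 136/13) = -32520 + 852/13 = -421908/13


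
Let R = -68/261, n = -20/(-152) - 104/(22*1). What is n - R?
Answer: -472957/109098 ≈ -4.3352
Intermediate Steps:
n = -1921/418 (n = -20*(-1/152) - 104/22 = 5/38 - 104*1/22 = 5/38 - 52/11 = -1921/418 ≈ -4.5957)
R = -68/261 (R = -68*1/261 = -68/261 ≈ -0.26054)
n - R = -1921/418 - 1*(-68/261) = -1921/418 + 68/261 = -472957/109098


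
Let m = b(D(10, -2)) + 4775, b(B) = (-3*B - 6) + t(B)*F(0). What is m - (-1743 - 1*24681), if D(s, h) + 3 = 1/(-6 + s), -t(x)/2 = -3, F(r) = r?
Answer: 124805/4 ≈ 31201.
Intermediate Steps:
t(x) = 6 (t(x) = -2*(-3) = 6)
D(s, h) = -3 + 1/(-6 + s)
b(B) = -6 - 3*B (b(B) = (-3*B - 6) + 6*0 = (-6 - 3*B) + 0 = -6 - 3*B)
m = 19109/4 (m = (-6 - 3*(19 - 3*10)/(-6 + 10)) + 4775 = (-6 - 3*(19 - 30)/4) + 4775 = (-6 - 3*(-11)/4) + 4775 = (-6 - 3*(-11/4)) + 4775 = (-6 + 33/4) + 4775 = 9/4 + 4775 = 19109/4 ≈ 4777.3)
m - (-1743 - 1*24681) = 19109/4 - (-1743 - 1*24681) = 19109/4 - (-1743 - 24681) = 19109/4 - 1*(-26424) = 19109/4 + 26424 = 124805/4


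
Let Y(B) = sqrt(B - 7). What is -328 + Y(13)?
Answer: -328 + sqrt(6) ≈ -325.55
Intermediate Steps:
Y(B) = sqrt(-7 + B)
-328 + Y(13) = -328 + sqrt(-7 + 13) = -328 + sqrt(6)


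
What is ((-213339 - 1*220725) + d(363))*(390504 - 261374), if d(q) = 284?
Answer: -56014011400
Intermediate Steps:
((-213339 - 1*220725) + d(363))*(390504 - 261374) = ((-213339 - 1*220725) + 284)*(390504 - 261374) = ((-213339 - 220725) + 284)*129130 = (-434064 + 284)*129130 = -433780*129130 = -56014011400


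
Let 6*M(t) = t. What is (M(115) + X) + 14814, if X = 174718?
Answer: 1137307/6 ≈ 1.8955e+5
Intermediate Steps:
M(t) = t/6
(M(115) + X) + 14814 = ((⅙)*115 + 174718) + 14814 = (115/6 + 174718) + 14814 = 1048423/6 + 14814 = 1137307/6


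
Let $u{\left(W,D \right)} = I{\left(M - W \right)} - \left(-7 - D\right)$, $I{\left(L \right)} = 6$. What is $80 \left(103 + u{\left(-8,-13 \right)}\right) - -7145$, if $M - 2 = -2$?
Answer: $15385$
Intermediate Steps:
$M = 0$ ($M = 2 - 2 = 0$)
$u{\left(W,D \right)} = 13 + D$ ($u{\left(W,D \right)} = 6 - \left(-7 - D\right) = 6 + \left(7 + D\right) = 13 + D$)
$80 \left(103 + u{\left(-8,-13 \right)}\right) - -7145 = 80 \left(103 + \left(13 - 13\right)\right) - -7145 = 80 \left(103 + 0\right) + 7145 = 80 \cdot 103 + 7145 = 8240 + 7145 = 15385$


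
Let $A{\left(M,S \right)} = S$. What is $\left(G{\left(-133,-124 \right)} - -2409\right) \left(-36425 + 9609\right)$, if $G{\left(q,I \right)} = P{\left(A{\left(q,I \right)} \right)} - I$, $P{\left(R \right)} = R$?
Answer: $-64599744$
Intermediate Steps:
$G{\left(q,I \right)} = 0$ ($G{\left(q,I \right)} = I - I = 0$)
$\left(G{\left(-133,-124 \right)} - -2409\right) \left(-36425 + 9609\right) = \left(0 - -2409\right) \left(-36425 + 9609\right) = \left(0 + \left(-12132 + 14541\right)\right) \left(-26816\right) = \left(0 + 2409\right) \left(-26816\right) = 2409 \left(-26816\right) = -64599744$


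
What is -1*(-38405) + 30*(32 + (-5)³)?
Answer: 35615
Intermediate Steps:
-1*(-38405) + 30*(32 + (-5)³) = 38405 + 30*(32 - 125) = 38405 + 30*(-93) = 38405 - 2790 = 35615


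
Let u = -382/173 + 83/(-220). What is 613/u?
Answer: -23330780/98399 ≈ -237.10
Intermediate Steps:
u = -98399/38060 (u = -382*1/173 + 83*(-1/220) = -382/173 - 83/220 = -98399/38060 ≈ -2.5854)
613/u = 613/(-98399/38060) = 613*(-38060/98399) = -23330780/98399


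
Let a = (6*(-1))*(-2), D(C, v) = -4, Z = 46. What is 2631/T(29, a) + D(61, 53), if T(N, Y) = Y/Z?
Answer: 20163/2 ≈ 10082.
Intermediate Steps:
a = 12 (a = -6*(-2) = 12)
T(N, Y) = Y/46
2631/T(29, a) + D(61, 53) = 2631/(((1/46)*12)) - 4 = 2631/(6/23) - 4 = 2631*(23/6) - 4 = 20171/2 - 4 = 20163/2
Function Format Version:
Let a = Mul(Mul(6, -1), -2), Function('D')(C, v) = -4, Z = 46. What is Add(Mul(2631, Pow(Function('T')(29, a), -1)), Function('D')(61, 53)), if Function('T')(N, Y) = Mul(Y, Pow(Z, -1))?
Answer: Rational(20163, 2) ≈ 10082.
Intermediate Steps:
a = 12 (a = Mul(-6, -2) = 12)
Function('T')(N, Y) = Mul(Rational(1, 46), Y) (Function('T')(N, Y) = Mul(Y, Pow(46, -1)) = Mul(Y, Rational(1, 46)) = Mul(Rational(1, 46), Y))
Add(Mul(2631, Pow(Function('T')(29, a), -1)), Function('D')(61, 53)) = Add(Mul(2631, Pow(Mul(Rational(1, 46), 12), -1)), -4) = Add(Mul(2631, Pow(Rational(6, 23), -1)), -4) = Add(Mul(2631, Rational(23, 6)), -4) = Add(Rational(20171, 2), -4) = Rational(20163, 2)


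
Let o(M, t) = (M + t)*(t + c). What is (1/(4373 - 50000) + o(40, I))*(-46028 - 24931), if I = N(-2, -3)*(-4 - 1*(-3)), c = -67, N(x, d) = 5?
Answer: 2719622909773/15209 ≈ 1.7882e+8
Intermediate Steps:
I = -5 (I = 5*(-4 - 1*(-3)) = 5*(-4 + 3) = 5*(-1) = -5)
o(M, t) = (-67 + t)*(M + t) (o(M, t) = (M + t)*(t - 67) = (M + t)*(-67 + t) = (-67 + t)*(M + t))
(1/(4373 - 50000) + o(40, I))*(-46028 - 24931) = (1/(4373 - 50000) + ((-5)² - 67*40 - 67*(-5) + 40*(-5)))*(-46028 - 24931) = (1/(-45627) + (25 - 2680 + 335 - 200))*(-70959) = (-1/45627 - 2520)*(-70959) = -114980041/45627*(-70959) = 2719622909773/15209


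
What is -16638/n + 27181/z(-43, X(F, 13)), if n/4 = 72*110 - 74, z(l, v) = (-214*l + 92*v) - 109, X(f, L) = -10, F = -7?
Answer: 32593915/11659156 ≈ 2.7956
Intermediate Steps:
z(l, v) = -109 - 214*l + 92*v
n = 31384 (n = 4*(72*110 - 74) = 4*(7920 - 74) = 4*7846 = 31384)
-16638/n + 27181/z(-43, X(F, 13)) = -16638/31384 + 27181/(-109 - 214*(-43) + 92*(-10)) = -16638*1/31384 + 27181/(-109 + 9202 - 920) = -8319/15692 + 27181/8173 = -8319/15692 + 27181*(1/8173) = -8319/15692 + 2471/743 = 32593915/11659156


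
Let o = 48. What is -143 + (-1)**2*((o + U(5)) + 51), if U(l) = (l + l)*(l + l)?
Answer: 56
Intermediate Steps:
U(l) = 4*l**2 (U(l) = (2*l)*(2*l) = 4*l**2)
-143 + (-1)**2*((o + U(5)) + 51) = -143 + (-1)**2*((48 + 4*5**2) + 51) = -143 + 1*((48 + 4*25) + 51) = -143 + 1*((48 + 100) + 51) = -143 + 1*(148 + 51) = -143 + 1*199 = -143 + 199 = 56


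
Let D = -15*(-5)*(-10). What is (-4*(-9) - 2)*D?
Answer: -25500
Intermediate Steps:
D = -750 (D = -3*(-25)*(-10) = 75*(-10) = -750)
(-4*(-9) - 2)*D = (-4*(-9) - 2)*(-750) = (36 - 2)*(-750) = 34*(-750) = -25500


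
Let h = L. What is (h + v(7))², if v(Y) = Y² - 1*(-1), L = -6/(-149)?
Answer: 55591936/22201 ≈ 2504.0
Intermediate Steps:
L = 6/149 (L = -6*(-1/149) = 6/149 ≈ 0.040268)
h = 6/149 ≈ 0.040268
v(Y) = 1 + Y² (v(Y) = Y² + 1 = 1 + Y²)
(h + v(7))² = (6/149 + (1 + 7²))² = (6/149 + (1 + 49))² = (6/149 + 50)² = (7456/149)² = 55591936/22201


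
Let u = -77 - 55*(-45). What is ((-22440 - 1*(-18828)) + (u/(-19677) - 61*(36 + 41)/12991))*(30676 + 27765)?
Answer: -4906053560062601/23238537 ≈ -2.1112e+8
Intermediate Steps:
u = 2398 (u = -77 + 2475 = 2398)
((-22440 - 1*(-18828)) + (u/(-19677) - 61*(36 + 41)/12991))*(30676 + 27765) = ((-22440 - 1*(-18828)) + (2398/(-19677) - 61*(36 + 41)/12991))*(30676 + 27765) = ((-22440 + 18828) + (2398*(-1/19677) - 61*77*(1/12991)))*58441 = (-3612 + (-2398/19677 - 4697*1/12991))*58441 = (-3612 + (-2398/19677 - 427/1181))*58441 = (-3612 - 11234117/23238537)*58441 = -83948829761/23238537*58441 = -4906053560062601/23238537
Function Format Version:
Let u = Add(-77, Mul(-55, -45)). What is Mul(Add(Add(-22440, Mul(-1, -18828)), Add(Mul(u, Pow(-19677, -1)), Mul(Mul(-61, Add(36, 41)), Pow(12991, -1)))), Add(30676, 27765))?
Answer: Rational(-4906053560062601, 23238537) ≈ -2.1112e+8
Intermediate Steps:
u = 2398 (u = Add(-77, 2475) = 2398)
Mul(Add(Add(-22440, Mul(-1, -18828)), Add(Mul(u, Pow(-19677, -1)), Mul(Mul(-61, Add(36, 41)), Pow(12991, -1)))), Add(30676, 27765)) = Mul(Add(Add(-22440, Mul(-1, -18828)), Add(Mul(2398, Pow(-19677, -1)), Mul(Mul(-61, Add(36, 41)), Pow(12991, -1)))), Add(30676, 27765)) = Mul(Add(Add(-22440, 18828), Add(Mul(2398, Rational(-1, 19677)), Mul(Mul(-61, 77), Rational(1, 12991)))), 58441) = Mul(Add(-3612, Add(Rational(-2398, 19677), Mul(-4697, Rational(1, 12991)))), 58441) = Mul(Add(-3612, Add(Rational(-2398, 19677), Rational(-427, 1181))), 58441) = Mul(Add(-3612, Rational(-11234117, 23238537)), 58441) = Mul(Rational(-83948829761, 23238537), 58441) = Rational(-4906053560062601, 23238537)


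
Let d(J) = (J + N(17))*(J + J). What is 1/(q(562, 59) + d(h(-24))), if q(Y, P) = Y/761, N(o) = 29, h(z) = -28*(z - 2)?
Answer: 761/838768674 ≈ 9.0728e-7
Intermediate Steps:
h(z) = 56 - 28*z (h(z) = -28*(-2 + z) = 56 - 28*z)
q(Y, P) = Y/761 (q(Y, P) = Y*(1/761) = Y/761)
d(J) = 2*J*(29 + J) (d(J) = (J + 29)*(J + J) = (29 + J)*(2*J) = 2*J*(29 + J))
1/(q(562, 59) + d(h(-24))) = 1/((1/761)*562 + 2*(56 - 28*(-24))*(29 + (56 - 28*(-24)))) = 1/(562/761 + 2*(56 + 672)*(29 + (56 + 672))) = 1/(562/761 + 2*728*(29 + 728)) = 1/(562/761 + 2*728*757) = 1/(562/761 + 1102192) = 1/(838768674/761) = 761/838768674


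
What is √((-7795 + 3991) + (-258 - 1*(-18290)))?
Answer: 2*√3557 ≈ 119.28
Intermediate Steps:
√((-7795 + 3991) + (-258 - 1*(-18290))) = √(-3804 + (-258 + 18290)) = √(-3804 + 18032) = √14228 = 2*√3557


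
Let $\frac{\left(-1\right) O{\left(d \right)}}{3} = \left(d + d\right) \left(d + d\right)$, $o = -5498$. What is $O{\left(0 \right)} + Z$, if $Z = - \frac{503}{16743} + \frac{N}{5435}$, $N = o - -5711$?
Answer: $\frac{832454}{90998205} \approx 0.009148$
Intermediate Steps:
$O{\left(d \right)} = - 12 d^{2}$ ($O{\left(d \right)} = - 3 \left(d + d\right) \left(d + d\right) = - 3 \cdot 2 d 2 d = - 3 \cdot 4 d^{2} = - 12 d^{2}$)
$N = 213$ ($N = -5498 - -5711 = -5498 + 5711 = 213$)
$Z = \frac{832454}{90998205}$ ($Z = - \frac{503}{16743} + \frac{213}{5435} = \frac{832454}{90998205} \approx 0.009148$)
$O{\left(0 \right)} + Z = - 12 \cdot 0^{2} + \frac{832454}{90998205} = \left(-12\right) 0 + \frac{832454}{90998205} = 0 + \frac{832454}{90998205} = \frac{832454}{90998205}$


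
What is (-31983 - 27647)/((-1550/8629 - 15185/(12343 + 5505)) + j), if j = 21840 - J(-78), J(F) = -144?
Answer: -9183639674960/3385605761963 ≈ -2.7126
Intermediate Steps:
j = 21984 (j = 21840 - 1*(-144) = 21840 + 144 = 21984)
(-31983 - 27647)/((-1550/8629 - 15185/(12343 + 5505)) + j) = (-31983 - 27647)/((-1550/8629 - 15185/(12343 + 5505)) + 21984) = -59630/((-1550*1/8629 - 15185/17848) + 21984) = -59630/((-1550/8629 - 15185*1/17848) + 21984) = -59630/((-1550/8629 - 15185/17848) + 21984) = -59630/(-158695765/154010392 + 21984) = -59630/3385605761963/154010392 = -59630*154010392/3385605761963 = -9183639674960/3385605761963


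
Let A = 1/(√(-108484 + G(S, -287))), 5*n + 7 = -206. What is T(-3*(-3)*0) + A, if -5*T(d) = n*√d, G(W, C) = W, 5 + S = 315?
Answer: -I*√894/9834 ≈ -0.0030405*I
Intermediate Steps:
n = -213/5 (n = -7/5 + (⅕)*(-206) = -7/5 - 206/5 = -213/5 ≈ -42.600)
S = 310 (S = -5 + 315 = 310)
T(d) = 213*√d/25 (T(d) = -(-213)*√d/25 = 213*√d/25)
A = -I*√894/9834 (A = 1/(√(-108484 + 310)) = 1/(√(-108174)) = 1/(11*I*√894) = -I*√894/9834 ≈ -0.0030405*I)
T(-3*(-3)*0) + A = 213*√(-3*(-3)*0)/25 - I*√894/9834 = 213*√(9*0)/25 - I*√894/9834 = 213*√0/25 - I*√894/9834 = (213/25)*0 - I*√894/9834 = 0 - I*√894/9834 = -I*√894/9834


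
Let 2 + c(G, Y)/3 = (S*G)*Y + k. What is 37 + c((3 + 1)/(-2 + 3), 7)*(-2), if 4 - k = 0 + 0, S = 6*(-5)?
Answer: 5065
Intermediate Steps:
S = -30
k = 4 (k = 4 - (0 + 0) = 4 - 1*0 = 4 + 0 = 4)
c(G, Y) = 6 - 90*G*Y (c(G, Y) = -6 + 3*((-30*G)*Y + 4) = -6 + 3*(-30*G*Y + 4) = -6 + 3*(4 - 30*G*Y) = -6 + (12 - 90*G*Y) = 6 - 90*G*Y)
37 + c((3 + 1)/(-2 + 3), 7)*(-2) = 37 + (6 - 90*(3 + 1)/(-2 + 3)*7)*(-2) = 37 + (6 - 90*4/1*7)*(-2) = 37 + (6 - 90*4*1*7)*(-2) = 37 + (6 - 90*4*7)*(-2) = 37 + (6 - 2520)*(-2) = 37 - 2514*(-2) = 37 + 5028 = 5065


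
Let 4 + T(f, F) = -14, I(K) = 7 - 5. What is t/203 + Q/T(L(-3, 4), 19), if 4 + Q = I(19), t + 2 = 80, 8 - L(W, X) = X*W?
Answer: 905/1827 ≈ 0.49535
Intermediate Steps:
L(W, X) = 8 - W*X (L(W, X) = 8 - X*W = 8 - W*X)
t = 78 (t = -2 + 80 = 78)
I(K) = 2
T(f, F) = -18 (T(f, F) = -4 - 14 = -18)
Q = -2 (Q = -4 + 2 = -2)
t/203 + Q/T(L(-3, 4), 19) = 78/203 - 2/(-18) = 78*(1/203) - 2*(-1/18) = 78/203 + 1/9 = 905/1827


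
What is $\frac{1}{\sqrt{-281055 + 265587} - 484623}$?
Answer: $- \frac{161541}{78286489199} - \frac{2 i \sqrt{3867}}{234859467597} \approx -2.0635 \cdot 10^{-6} - 5.2955 \cdot 10^{-10} i$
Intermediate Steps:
$\frac{1}{\sqrt{-281055 + 265587} - 484623} = \frac{1}{\sqrt{-15468} - 484623} = \frac{1}{2 i \sqrt{3867} - 484623} = \frac{1}{-484623 + 2 i \sqrt{3867}}$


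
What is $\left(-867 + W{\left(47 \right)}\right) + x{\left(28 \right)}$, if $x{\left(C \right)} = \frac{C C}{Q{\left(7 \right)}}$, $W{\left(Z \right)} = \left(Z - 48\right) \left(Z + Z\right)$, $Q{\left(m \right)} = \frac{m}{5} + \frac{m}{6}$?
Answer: $- \frac{7211}{11} \approx -655.54$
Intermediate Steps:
$Q{\left(m \right)} = \frac{11 m}{30}$ ($Q{\left(m \right)} = m \frac{1}{5} + m \frac{1}{6} = \frac{m}{5} + \frac{m}{6} = \frac{11 m}{30}$)
$W{\left(Z \right)} = 2 Z \left(-48 + Z\right)$ ($W{\left(Z \right)} = \left(-48 + Z\right) 2 Z = 2 Z \left(-48 + Z\right)$)
$x{\left(C \right)} = \frac{30 C^{2}}{77}$ ($x{\left(C \right)} = \frac{C C}{\frac{11}{30} \cdot 7} = \frac{C^{2}}{\frac{77}{30}} = C^{2} \cdot \frac{30}{77} = \frac{30 C^{2}}{77}$)
$\left(-867 + W{\left(47 \right)}\right) + x{\left(28 \right)} = \left(-867 + 2 \cdot 47 \left(-48 + 47\right)\right) + \frac{30 \cdot 28^{2}}{77} = \left(-867 + 2 \cdot 47 \left(-1\right)\right) + \frac{30}{77} \cdot 784 = \left(-867 - 94\right) + \frac{3360}{11} = -961 + \frac{3360}{11} = - \frac{7211}{11}$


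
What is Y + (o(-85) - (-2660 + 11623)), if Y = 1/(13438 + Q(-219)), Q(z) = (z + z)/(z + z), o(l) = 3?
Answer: -120413439/13439 ≈ -8960.0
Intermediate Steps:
Q(z) = 1 (Q(z) = (2*z)/((2*z)) = (2*z)*(1/(2*z)) = 1)
Y = 1/13439 (Y = 1/(13438 + 1) = 1/13439 ≈ 7.4410e-5)
Y + (o(-85) - (-2660 + 11623)) = 1/13439 + (3 - (-2660 + 11623)) = 1/13439 + (3 - 1*8963) = 1/13439 + (3 - 8963) = 1/13439 - 8960 = -120413439/13439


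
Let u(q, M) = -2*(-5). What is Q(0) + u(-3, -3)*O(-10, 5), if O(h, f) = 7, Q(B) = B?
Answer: 70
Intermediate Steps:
u(q, M) = 10
Q(0) + u(-3, -3)*O(-10, 5) = 0 + 10*7 = 0 + 70 = 70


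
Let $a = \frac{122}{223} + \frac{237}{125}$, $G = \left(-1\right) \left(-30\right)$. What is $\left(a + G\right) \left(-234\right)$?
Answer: $- \frac{211618134}{27875} \approx -7591.7$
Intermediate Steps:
$G = 30$
$a = \frac{68101}{27875}$ ($a = 122 \cdot \frac{1}{223} + 237 \cdot \frac{1}{125} = \frac{122}{223} + \frac{237}{125} = \frac{68101}{27875} \approx 2.4431$)
$\left(a + G\right) \left(-234\right) = \left(\frac{68101}{27875} + 30\right) \left(-234\right) = \frac{904351}{27875} \left(-234\right) = - \frac{211618134}{27875}$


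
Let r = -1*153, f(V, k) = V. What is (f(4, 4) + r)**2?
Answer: 22201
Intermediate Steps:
r = -153
(f(4, 4) + r)**2 = (4 - 153)**2 = (-149)**2 = 22201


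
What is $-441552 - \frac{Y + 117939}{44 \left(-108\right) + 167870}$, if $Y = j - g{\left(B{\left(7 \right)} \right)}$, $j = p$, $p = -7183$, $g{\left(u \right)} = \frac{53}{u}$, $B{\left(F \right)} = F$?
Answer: $- \frac{504176329191}{1141826} \approx -4.4155 \cdot 10^{5}$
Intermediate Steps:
$j = -7183$
$Y = - \frac{50334}{7}$ ($Y = -7183 - \frac{53}{7} = - \frac{50334}{7} \approx -7190.6$)
$-441552 - \frac{Y + 117939}{44 \left(-108\right) + 167870} = -441552 - \frac{- \frac{50334}{7} + 117939}{44 \left(-108\right) + 167870} = -441552 - \frac{775239}{7 \left(-4752 + 167870\right)} = -441552 - \frac{775239}{7 \cdot 163118} = -441552 - \frac{775239}{7} \cdot \frac{1}{163118} = -441552 - \frac{775239}{1141826} = - \frac{504176329191}{1141826}$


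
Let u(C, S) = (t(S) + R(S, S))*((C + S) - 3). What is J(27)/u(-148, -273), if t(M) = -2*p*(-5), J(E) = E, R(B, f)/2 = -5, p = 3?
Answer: -27/8480 ≈ -0.0031840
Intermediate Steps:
R(B, f) = -10 (R(B, f) = 2*(-5) = -10)
t(M) = 30 (t(M) = -2*3*(-5) = -6*(-5) = 30)
u(C, S) = -60 + 20*C + 20*S (u(C, S) = (30 - 10)*((C + S) - 3) = 20*(-3 + C + S) = -60 + 20*C + 20*S)
J(27)/u(-148, -273) = 27/(-60 + 20*(-148) + 20*(-273)) = 27/(-60 - 2960 - 5460) = 27/(-8480) = 27*(-1/8480) = -27/8480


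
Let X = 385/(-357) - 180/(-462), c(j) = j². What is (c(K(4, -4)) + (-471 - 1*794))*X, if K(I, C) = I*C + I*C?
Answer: 651905/3927 ≈ 166.01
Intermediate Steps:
K(I, C) = 2*C*I (K(I, C) = C*I + C*I = 2*C*I)
X = -2705/3927 (X = 385*(-1/357) - 180*(-1/462) = -55/51 + 30/77 = -2705/3927 ≈ -0.68882)
(c(K(4, -4)) + (-471 - 1*794))*X = ((2*(-4)*4)² + (-471 - 1*794))*(-2705/3927) = ((-32)² + (-471 - 794))*(-2705/3927) = (1024 - 1265)*(-2705/3927) = -241*(-2705/3927) = 651905/3927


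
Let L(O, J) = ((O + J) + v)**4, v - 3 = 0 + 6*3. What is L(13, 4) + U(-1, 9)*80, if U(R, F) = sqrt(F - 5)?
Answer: 2085296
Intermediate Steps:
v = 21 (v = 3 + (0 + 6*3) = 3 + (0 + 18) = 3 + 18 = 21)
U(R, F) = sqrt(-5 + F)
L(O, J) = (21 + J + O)**4 (L(O, J) = ((O + J) + 21)**4 = ((J + O) + 21)**4 = (21 + J + O)**4)
L(13, 4) + U(-1, 9)*80 = (21 + 4 + 13)**4 + sqrt(-5 + 9)*80 = 38**4 + sqrt(4)*80 = 2085136 + 2*80 = 2085136 + 160 = 2085296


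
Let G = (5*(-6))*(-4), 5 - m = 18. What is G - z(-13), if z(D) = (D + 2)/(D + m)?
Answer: 3109/26 ≈ 119.58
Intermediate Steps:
m = -13 (m = 5 - 1*18 = 5 - 18 = -13)
z(D) = (2 + D)/(-13 + D) (z(D) = (D + 2)/(D - 13) = (2 + D)/(-13 + D))
G = 120 (G = -30*(-4) = 120)
G - z(-13) = 120 - (2 - 13)/(-13 - 13) = 120 - (-11)/(-26) = 120 - (-1)*(-11)/26 = 120 - 1*11/26 = 120 - 11/26 = 3109/26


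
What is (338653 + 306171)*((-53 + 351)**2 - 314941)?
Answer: -145818564888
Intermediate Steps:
(338653 + 306171)*((-53 + 351)**2 - 314941) = 644824*(298**2 - 314941) = 644824*(88804 - 314941) = 644824*(-226137) = -145818564888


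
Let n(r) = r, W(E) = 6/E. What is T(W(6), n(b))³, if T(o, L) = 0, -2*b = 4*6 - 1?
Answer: 0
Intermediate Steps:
b = -23/2 (b = -(4*6 - 1)/2 = -(24 - 1)/2 = -½*23 = -23/2 ≈ -11.500)
T(W(6), n(b))³ = 0³ = 0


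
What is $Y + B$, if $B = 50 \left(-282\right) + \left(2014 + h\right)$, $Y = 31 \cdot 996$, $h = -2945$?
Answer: $15845$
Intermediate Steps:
$Y = 30876$
$B = -15031$ ($B = 50 \left(-282\right) + \left(2014 - 2945\right) = -14100 - 931 = -15031$)
$Y + B = 30876 - 15031 = 15845$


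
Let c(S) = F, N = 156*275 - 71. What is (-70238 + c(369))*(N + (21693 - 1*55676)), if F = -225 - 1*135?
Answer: -624509908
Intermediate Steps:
N = 42829 (N = 42900 - 71 = 42829)
F = -360 (F = -225 - 135 = -360)
c(S) = -360
(-70238 + c(369))*(N + (21693 - 1*55676)) = (-70238 - 360)*(42829 + (21693 - 1*55676)) = -70598*(42829 + (21693 - 55676)) = -70598*(42829 - 33983) = -70598*8846 = -624509908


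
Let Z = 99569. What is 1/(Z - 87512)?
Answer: 1/12057 ≈ 8.2939e-5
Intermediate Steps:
1/(Z - 87512) = 1/(99569 - 87512) = 1/12057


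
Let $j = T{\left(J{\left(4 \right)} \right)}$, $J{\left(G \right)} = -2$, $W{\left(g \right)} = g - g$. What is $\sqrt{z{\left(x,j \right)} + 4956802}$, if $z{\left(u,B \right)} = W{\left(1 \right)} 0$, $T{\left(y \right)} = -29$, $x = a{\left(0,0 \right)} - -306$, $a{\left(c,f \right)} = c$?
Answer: $\sqrt{4956802} \approx 2226.4$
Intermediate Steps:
$W{\left(g \right)} = 0$
$x = 306$ ($x = 0 - -306 = 0 + 306 = 306$)
$j = -29$
$z{\left(u,B \right)} = 0$ ($z{\left(u,B \right)} = 0 \cdot 0 = 0$)
$\sqrt{z{\left(x,j \right)} + 4956802} = \sqrt{0 + 4956802} = \sqrt{4956802}$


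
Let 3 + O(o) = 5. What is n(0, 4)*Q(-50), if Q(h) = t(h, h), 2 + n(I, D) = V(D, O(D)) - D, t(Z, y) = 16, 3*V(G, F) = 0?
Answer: -96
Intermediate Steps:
O(o) = 2 (O(o) = -3 + 5 = 2)
V(G, F) = 0 (V(G, F) = (⅓)*0 = 0)
n(I, D) = -2 - D (n(I, D) = -2 + (0 - D) = -2 - D)
Q(h) = 16
n(0, 4)*Q(-50) = (-2 - 1*4)*16 = (-2 - 4)*16 = -6*16 = -96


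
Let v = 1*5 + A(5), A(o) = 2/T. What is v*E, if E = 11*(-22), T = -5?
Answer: -5566/5 ≈ -1113.2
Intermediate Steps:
A(o) = -⅖ (A(o) = 2/(-5) = 2*(-⅕) = -⅖)
E = -242
v = 23/5 (v = 1*5 - ⅖ = 5 - ⅖ = 23/5 ≈ 4.6000)
v*E = (23/5)*(-242) = -5566/5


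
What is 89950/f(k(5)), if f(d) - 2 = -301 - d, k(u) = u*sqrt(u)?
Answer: -13447525/44638 + 224875*sqrt(5)/44638 ≈ -289.99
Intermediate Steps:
k(u) = u**(3/2)
f(d) = -299 - d (f(d) = 2 + (-301 - d) = -299 - d)
89950/f(k(5)) = 89950/(-299 - 5**(3/2)) = 89950/(-299 - 5*sqrt(5))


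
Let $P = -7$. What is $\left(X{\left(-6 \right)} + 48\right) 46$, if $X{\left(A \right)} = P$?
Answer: $1886$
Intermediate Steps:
$X{\left(A \right)} = -7$
$\left(X{\left(-6 \right)} + 48\right) 46 = \left(-7 + 48\right) 46 = 41 \cdot 46 = 1886$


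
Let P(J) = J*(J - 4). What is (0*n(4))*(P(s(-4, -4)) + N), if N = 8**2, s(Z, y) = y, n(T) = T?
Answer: 0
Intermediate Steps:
N = 64
P(J) = J*(-4 + J)
(0*n(4))*(P(s(-4, -4)) + N) = (0*4)*(-4*(-4 - 4) + 64) = 0*(-4*(-8) + 64) = 0*(32 + 64) = 0*96 = 0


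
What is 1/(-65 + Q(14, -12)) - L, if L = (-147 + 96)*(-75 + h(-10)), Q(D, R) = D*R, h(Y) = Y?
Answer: -1010056/233 ≈ -4335.0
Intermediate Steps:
L = 4335 (L = (-147 + 96)*(-75 - 10) = -51*(-85) = 4335)
1/(-65 + Q(14, -12)) - L = 1/(-65 + 14*(-12)) - 1*4335 = 1/(-65 - 168) - 4335 = 1/(-233) - 4335 = -1/233 - 4335 = -1010056/233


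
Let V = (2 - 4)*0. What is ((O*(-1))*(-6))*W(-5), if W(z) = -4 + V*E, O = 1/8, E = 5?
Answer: -3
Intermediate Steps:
V = 0 (V = -2*0 = 0)
O = ⅛ ≈ 0.12500
W(z) = -4 (W(z) = -4 + 0*5 = -4 + 0 = -4)
((O*(-1))*(-6))*W(-5) = (((⅛)*(-1))*(-6))*(-4) = -⅛*(-6)*(-4) = (¾)*(-4) = -3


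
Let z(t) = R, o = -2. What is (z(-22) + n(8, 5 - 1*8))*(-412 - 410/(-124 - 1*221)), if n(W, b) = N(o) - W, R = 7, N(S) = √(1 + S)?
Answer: 28346/69 - 28346*I/69 ≈ 410.81 - 410.81*I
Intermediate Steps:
z(t) = 7
n(W, b) = I - W (n(W, b) = √(1 - 2) - W = √(-1) - W = I - W)
(z(-22) + n(8, 5 - 1*8))*(-412 - 410/(-124 - 1*221)) = (7 + (I - 1*8))*(-412 - 410/(-124 - 1*221)) = (7 + (I - 8))*(-412 - 410/(-124 - 221)) = (7 + (-8 + I))*(-412 - 410/(-345)) = (-1 + I)*(-412 - 410*(-1/345)) = (-1 + I)*(-412 + 82/69) = (-1 + I)*(-28346/69) = 28346/69 - 28346*I/69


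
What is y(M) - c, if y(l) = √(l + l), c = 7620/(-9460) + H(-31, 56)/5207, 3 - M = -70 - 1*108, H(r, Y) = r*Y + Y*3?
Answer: 2725531/2462911 + √362 ≈ 20.133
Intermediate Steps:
H(r, Y) = 3*Y + Y*r (H(r, Y) = Y*r + 3*Y = 3*Y + Y*r)
M = 181 (M = 3 - (-70 - 1*108) = 3 - (-70 - 108) = 3 - 1*(-178) = 3 + 178 = 181)
c = -2725531/2462911 (c = 7620/(-9460) + (56*(3 - 31))/5207 = 7620*(-1/9460) + (56*(-28))*(1/5207) = -381/473 - 1568*1/5207 = -381/473 - 1568/5207 = -2725531/2462911 ≈ -1.1066)
y(l) = √2*√l (y(l) = √(2*l) = √2*√l)
y(M) - c = √2*√181 - 1*(-2725531/2462911) = √362 + 2725531/2462911 = 2725531/2462911 + √362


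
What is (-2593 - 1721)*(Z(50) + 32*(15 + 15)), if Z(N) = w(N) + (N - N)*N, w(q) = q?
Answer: -4357140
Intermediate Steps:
Z(N) = N (Z(N) = N + (N - N)*N = N + 0*N = N + 0 = N)
(-2593 - 1721)*(Z(50) + 32*(15 + 15)) = (-2593 - 1721)*(50 + 32*(15 + 15)) = -4314*(50 + 32*30) = -4314*(50 + 960) = -4314*1010 = -4357140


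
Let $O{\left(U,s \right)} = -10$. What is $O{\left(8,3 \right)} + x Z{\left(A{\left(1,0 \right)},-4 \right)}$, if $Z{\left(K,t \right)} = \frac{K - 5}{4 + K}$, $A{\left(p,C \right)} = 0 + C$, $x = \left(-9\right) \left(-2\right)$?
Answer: $- \frac{65}{2} \approx -32.5$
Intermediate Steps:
$x = 18$
$A{\left(p,C \right)} = C$
$Z{\left(K,t \right)} = \frac{-5 + K}{4 + K}$
$O{\left(8,3 \right)} + x Z{\left(A{\left(1,0 \right)},-4 \right)} = -10 + 18 \frac{-5 + 0}{4 + 0} = -10 + 18 \cdot \frac{1}{4} \left(-5\right) = -10 + 18 \left(- \frac{5}{4}\right) = -10 - \frac{45}{2} = - \frac{65}{2}$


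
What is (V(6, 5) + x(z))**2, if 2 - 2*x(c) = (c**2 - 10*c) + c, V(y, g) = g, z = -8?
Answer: 3844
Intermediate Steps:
x(c) = 1 - c**2/2 + 9*c/2 (x(c) = 1 - ((c**2 - 10*c) + c)/2 = 1 - (c**2 - 9*c)/2 = 1 + (-c**2/2 + 9*c/2) = 1 - c**2/2 + 9*c/2)
(V(6, 5) + x(z))**2 = (5 + (1 - 1/2*(-8)**2 + (9/2)*(-8)))**2 = (5 + (1 - 1/2*64 - 36))**2 = (5 + (1 - 32 - 36))**2 = (5 - 67)**2 = (-62)**2 = 3844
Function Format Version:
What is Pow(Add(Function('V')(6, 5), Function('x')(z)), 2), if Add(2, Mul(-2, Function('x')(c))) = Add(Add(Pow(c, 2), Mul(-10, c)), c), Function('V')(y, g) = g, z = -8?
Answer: 3844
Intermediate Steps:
Function('x')(c) = Add(1, Mul(Rational(-1, 2), Pow(c, 2)), Mul(Rational(9, 2), c)) (Function('x')(c) = Add(1, Mul(Rational(-1, 2), Add(Add(Pow(c, 2), Mul(-10, c)), c))) = Add(1, Mul(Rational(-1, 2), Add(Pow(c, 2), Mul(-9, c)))) = Add(1, Add(Mul(Rational(-1, 2), Pow(c, 2)), Mul(Rational(9, 2), c))) = Add(1, Mul(Rational(-1, 2), Pow(c, 2)), Mul(Rational(9, 2), c)))
Pow(Add(Function('V')(6, 5), Function('x')(z)), 2) = Pow(Add(5, Add(1, Mul(Rational(-1, 2), Pow(-8, 2)), Mul(Rational(9, 2), -8))), 2) = Pow(Add(5, Add(1, Mul(Rational(-1, 2), 64), -36)), 2) = Pow(Add(5, Add(1, -32, -36)), 2) = Pow(Add(5, -67), 2) = Pow(-62, 2) = 3844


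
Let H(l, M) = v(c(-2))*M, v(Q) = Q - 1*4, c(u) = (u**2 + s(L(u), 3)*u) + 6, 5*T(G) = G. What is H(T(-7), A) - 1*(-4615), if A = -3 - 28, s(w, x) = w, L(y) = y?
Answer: 4305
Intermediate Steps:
T(G) = G/5
c(u) = 6 + 2*u**2 (c(u) = (u**2 + u*u) + 6 = (u**2 + u**2) + 6 = 2*u**2 + 6 = 6 + 2*u**2)
v(Q) = -4 + Q (v(Q) = Q - 4 = -4 + Q)
A = -31
H(l, M) = 10*M (H(l, M) = (-4 + (6 + 2*(-2)**2))*M = (-4 + (6 + 2*4))*M = (-4 + (6 + 8))*M = (-4 + 14)*M = 10*M)
H(T(-7), A) - 1*(-4615) = 10*(-31) - 1*(-4615) = -310 + 4615 = 4305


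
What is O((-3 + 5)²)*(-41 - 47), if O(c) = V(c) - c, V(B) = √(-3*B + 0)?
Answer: 352 - 176*I*√3 ≈ 352.0 - 304.84*I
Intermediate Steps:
V(B) = √3*√(-B) (V(B) = √(-3*B) = √3*√(-B))
O(c) = -c + √3*√(-c) (O(c) = √3*√(-c) - c = -c + √3*√(-c))
O((-3 + 5)²)*(-41 - 47) = (-(-3 + 5)² + √3*√(-(-3 + 5)²))*(-41 - 47) = (-1*2² + √3*√(-1*2²))*(-88) = (-1*4 + √3*√(-1*4))*(-88) = (-4 + √3*√(-4))*(-88) = (-4 + √3*(2*I))*(-88) = (-4 + 2*I*√3)*(-88) = 352 - 176*I*√3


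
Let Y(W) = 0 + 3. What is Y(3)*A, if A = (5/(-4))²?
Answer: 75/16 ≈ 4.6875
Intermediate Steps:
Y(W) = 3
A = 25/16 (A = (5*(-¼))² = (-5/4)² = 25/16 ≈ 1.5625)
Y(3)*A = 3*(25/16) = 75/16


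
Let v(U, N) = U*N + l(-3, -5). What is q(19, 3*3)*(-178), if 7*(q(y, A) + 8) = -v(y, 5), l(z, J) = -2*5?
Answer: 25098/7 ≈ 3585.4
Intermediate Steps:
l(z, J) = -10
v(U, N) = -10 + N*U (v(U, N) = U*N - 10 = N*U - 10 = -10 + N*U)
q(y, A) = -46/7 - 5*y/7 (q(y, A) = -8 + (-(-10 + 5*y))/7 = -8 + (10 - 5*y)/7 = -8 + (10/7 - 5*y/7) = -46/7 - 5*y/7)
q(19, 3*3)*(-178) = (-46/7 - 5/7*19)*(-178) = (-46/7 - 95/7)*(-178) = -141/7*(-178) = 25098/7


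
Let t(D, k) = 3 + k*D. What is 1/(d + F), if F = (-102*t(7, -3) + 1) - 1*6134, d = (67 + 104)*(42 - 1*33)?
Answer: -1/2758 ≈ -0.00036258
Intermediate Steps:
t(D, k) = 3 + D*k
d = 1539 (d = 171*(42 - 33) = 171*9 = 1539)
F = -4297 (F = (-102*(3 + 7*(-3)) + 1) - 1*6134 = (-102*(3 - 21) + 1) - 6134 = (-102*(-18) + 1) - 6134 = (1836 + 1) - 6134 = 1837 - 6134 = -4297)
1/(d + F) = 1/(1539 - 4297) = 1/(-2758) = -1/2758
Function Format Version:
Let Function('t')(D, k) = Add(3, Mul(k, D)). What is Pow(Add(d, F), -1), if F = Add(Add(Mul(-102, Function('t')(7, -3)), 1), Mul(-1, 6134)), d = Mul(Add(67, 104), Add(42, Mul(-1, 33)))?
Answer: Rational(-1, 2758) ≈ -0.00036258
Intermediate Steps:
Function('t')(D, k) = Add(3, Mul(D, k))
d = 1539 (d = Mul(171, Add(42, -33)) = Mul(171, 9) = 1539)
F = -4297 (F = Add(Add(Mul(-102, Add(3, Mul(7, -3))), 1), Mul(-1, 6134)) = Add(Add(Mul(-102, Add(3, -21)), 1), -6134) = Add(Add(Mul(-102, -18), 1), -6134) = Add(Add(1836, 1), -6134) = Add(1837, -6134) = -4297)
Pow(Add(d, F), -1) = Pow(Add(1539, -4297), -1) = Pow(-2758, -1) = Rational(-1, 2758)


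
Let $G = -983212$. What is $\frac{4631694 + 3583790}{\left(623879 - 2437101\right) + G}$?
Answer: $- \frac{4107742}{1398217} \approx -2.9378$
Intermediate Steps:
$\frac{4631694 + 3583790}{\left(623879 - 2437101\right) + G} = \frac{4631694 + 3583790}{\left(623879 - 2437101\right) - 983212} = \frac{8215484}{-1813222 - 983212} = \frac{8215484}{-2796434} = 8215484 \left(- \frac{1}{2796434}\right) = - \frac{4107742}{1398217}$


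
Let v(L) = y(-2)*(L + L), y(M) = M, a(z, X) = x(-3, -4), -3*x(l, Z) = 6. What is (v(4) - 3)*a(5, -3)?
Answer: 38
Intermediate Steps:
x(l, Z) = -2 (x(l, Z) = -⅓*6 = -2)
a(z, X) = -2
v(L) = -4*L (v(L) = -2*(L + L) = -4*L)
(v(4) - 3)*a(5, -3) = (-4*4 - 3)*(-2) = (-16 - 3)*(-2) = -19*(-2) = 38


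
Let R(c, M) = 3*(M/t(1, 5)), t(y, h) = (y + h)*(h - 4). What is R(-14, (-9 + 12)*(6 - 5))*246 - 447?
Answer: -78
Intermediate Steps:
t(y, h) = (-4 + h)*(h + y) (t(y, h) = (h + y)*(-4 + h) = (-4 + h)*(h + y))
R(c, M) = M/2 (R(c, M) = 3*(M/(5² - 4*5 - 4*1 + 5*1)) = 3*(M/(25 - 20 - 4 + 5)) = 3*(M/6) = M/2)
R(-14, (-9 + 12)*(6 - 5))*246 - 447 = (((-9 + 12)*(6 - 5))/2)*246 - 447 = ((3*1)/2)*246 - 447 = ((½)*3)*246 - 447 = (3/2)*246 - 447 = 369 - 447 = -78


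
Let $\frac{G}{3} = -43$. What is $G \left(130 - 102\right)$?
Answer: $-3612$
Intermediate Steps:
$G = -129$ ($G = 3 \left(-43\right) = -129$)
$G \left(130 - 102\right) = - 129 \left(130 - 102\right) = \left(-129\right) 28 = -3612$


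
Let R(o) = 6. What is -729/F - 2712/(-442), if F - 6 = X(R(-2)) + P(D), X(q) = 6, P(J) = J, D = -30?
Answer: 20613/442 ≈ 46.636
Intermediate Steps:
F = -18 (F = 6 + (6 - 30) = 6 - 24 = -18)
-729/F - 2712/(-442) = -729/(-18) - 2712/(-442) = -729*(-1/18) - 2712*(-1/442) = 81/2 + 1356/221 = 20613/442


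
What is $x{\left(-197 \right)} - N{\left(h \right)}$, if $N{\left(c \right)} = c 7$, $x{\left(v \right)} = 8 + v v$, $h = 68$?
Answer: $38341$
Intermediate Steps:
$x{\left(v \right)} = 8 + v^{2}$
$N{\left(c \right)} = 7 c$
$x{\left(-197 \right)} - N{\left(h \right)} = \left(8 + \left(-197\right)^{2}\right) - 7 \cdot 68 = \left(8 + 38809\right) - 476 = 38817 - 476 = 38341$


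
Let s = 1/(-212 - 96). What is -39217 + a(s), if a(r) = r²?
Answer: -3720281487/94864 ≈ -39217.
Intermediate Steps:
s = -1/308 (s = 1/(-308) = -1/308 ≈ -0.0032468)
-39217 + a(s) = -39217 + (-1/308)² = -39217 + 1/94864 = -3720281487/94864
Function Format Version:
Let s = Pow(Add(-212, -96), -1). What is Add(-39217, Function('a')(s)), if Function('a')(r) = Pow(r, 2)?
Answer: Rational(-3720281487, 94864) ≈ -39217.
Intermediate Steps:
s = Rational(-1, 308) (s = Pow(-308, -1) = Rational(-1, 308) ≈ -0.0032468)
Add(-39217, Function('a')(s)) = Add(-39217, Pow(Rational(-1, 308), 2)) = Add(-39217, Rational(1, 94864)) = Rational(-3720281487, 94864)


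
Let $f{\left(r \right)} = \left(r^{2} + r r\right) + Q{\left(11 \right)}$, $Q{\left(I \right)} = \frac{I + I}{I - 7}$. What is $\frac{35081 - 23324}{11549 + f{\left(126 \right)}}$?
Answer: $\frac{7838}{28871} \approx 0.27148$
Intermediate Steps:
$Q{\left(I \right)} = \frac{2 I}{-7 + I}$
$f{\left(r \right)} = \frac{11}{2} + 2 r^{2}$ ($f{\left(r \right)} = \left(r^{2} + r r\right) + 2 \cdot 11 \frac{1}{-7 + 11} = \left(r^{2} + r^{2}\right) + 2 \cdot 11 \cdot \frac{1}{4} = 2 r^{2} + 2 \cdot 11 \cdot \frac{1}{4} = 2 r^{2} + \frac{11}{2} = \frac{11}{2} + 2 r^{2}$)
$\frac{35081 - 23324}{11549 + f{\left(126 \right)}} = \frac{35081 - 23324}{11549 + \left(\frac{11}{2} + 2 \cdot 126^{2}\right)} = \frac{11757}{11549 + \left(\frac{11}{2} + 2 \cdot 15876\right)} = \frac{11757}{11549 + \left(\frac{11}{2} + 31752\right)} = \frac{11757}{11549 + \frac{63515}{2}} = \frac{11757}{\frac{86613}{2}} = 11757 \cdot \frac{2}{86613} = \frac{7838}{28871}$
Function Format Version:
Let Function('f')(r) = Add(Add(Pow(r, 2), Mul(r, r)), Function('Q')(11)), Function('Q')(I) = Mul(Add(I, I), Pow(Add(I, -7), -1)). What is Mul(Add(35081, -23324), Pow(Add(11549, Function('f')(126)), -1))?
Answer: Rational(7838, 28871) ≈ 0.27148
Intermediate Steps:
Function('Q')(I) = Mul(2, I, Pow(Add(-7, I), -1)) (Function('Q')(I) = Mul(Mul(2, I), Pow(Add(-7, I), -1)) = Mul(2, I, Pow(Add(-7, I), -1)))
Function('f')(r) = Add(Rational(11, 2), Mul(2, Pow(r, 2))) (Function('f')(r) = Add(Add(Pow(r, 2), Mul(r, r)), Mul(2, 11, Pow(Add(-7, 11), -1))) = Add(Add(Pow(r, 2), Pow(r, 2)), Mul(2, 11, Pow(4, -1))) = Add(Mul(2, Pow(r, 2)), Mul(2, 11, Rational(1, 4))) = Add(Mul(2, Pow(r, 2)), Rational(11, 2)) = Add(Rational(11, 2), Mul(2, Pow(r, 2))))
Mul(Add(35081, -23324), Pow(Add(11549, Function('f')(126)), -1)) = Mul(Add(35081, -23324), Pow(Add(11549, Add(Rational(11, 2), Mul(2, Pow(126, 2)))), -1)) = Mul(11757, Pow(Add(11549, Add(Rational(11, 2), Mul(2, 15876))), -1)) = Mul(11757, Pow(Add(11549, Add(Rational(11, 2), 31752)), -1)) = Mul(11757, Pow(Add(11549, Rational(63515, 2)), -1)) = Mul(11757, Pow(Rational(86613, 2), -1)) = Mul(11757, Rational(2, 86613)) = Rational(7838, 28871)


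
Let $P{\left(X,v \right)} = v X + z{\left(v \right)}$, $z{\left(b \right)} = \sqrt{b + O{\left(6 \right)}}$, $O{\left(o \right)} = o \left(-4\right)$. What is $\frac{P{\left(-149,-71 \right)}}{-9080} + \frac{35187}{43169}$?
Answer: $- \frac{137186891}{391974520} - \frac{i \sqrt{95}}{9080} \approx -0.34999 - 0.0010734 i$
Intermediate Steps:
$O{\left(o \right)} = - 4 o$
$z{\left(b \right)} = \sqrt{-24 + b}$ ($z{\left(b \right)} = \sqrt{b - 24} = \sqrt{-24 + b}$)
$P{\left(X,v \right)} = \sqrt{-24 + v} + X v$ ($P{\left(X,v \right)} = v X + \sqrt{-24 + v} = X v + \sqrt{-24 + v} = \sqrt{-24 + v} + X v$)
$\frac{P{\left(-149,-71 \right)}}{-9080} + \frac{35187}{43169} = \frac{\sqrt{-24 - 71} - -10579}{-9080} + \frac{35187}{43169} = \left(\sqrt{-95} + 10579\right) \left(- \frac{1}{9080}\right) + 35187 \cdot \frac{1}{43169} = \left(i \sqrt{95} + 10579\right) \left(- \frac{1}{9080}\right) + \frac{35187}{43169} = \left(10579 + i \sqrt{95}\right) \left(- \frac{1}{9080}\right) + \frac{35187}{43169} = \left(- \frac{10579}{9080} - \frac{i \sqrt{95}}{9080}\right) + \frac{35187}{43169} = - \frac{137186891}{391974520} - \frac{i \sqrt{95}}{9080}$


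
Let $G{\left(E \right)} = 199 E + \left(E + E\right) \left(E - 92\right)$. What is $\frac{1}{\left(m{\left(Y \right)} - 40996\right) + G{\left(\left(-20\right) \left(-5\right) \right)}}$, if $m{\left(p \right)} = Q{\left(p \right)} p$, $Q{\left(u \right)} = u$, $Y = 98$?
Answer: $- \frac{1}{9892} \approx -0.00010109$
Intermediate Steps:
$G{\left(E \right)} = 199 E + 2 E \left(-92 + E\right)$
$m{\left(p \right)} = p^{2}$ ($m{\left(p \right)} = p p = p^{2}$)
$\frac{1}{\left(m{\left(Y \right)} - 40996\right) + G{\left(\left(-20\right) \left(-5\right) \right)}} = \frac{1}{\left(98^{2} - 40996\right) + \left(-20\right) \left(-5\right) \left(15 + 2 \left(\left(-20\right) \left(-5\right)\right)\right)} = \frac{1}{\left(9604 - 40996\right) + 100 \left(15 + 2 \cdot 100\right)} = \frac{1}{-31392 + 100 \left(15 + 200\right)} = \frac{1}{-31392 + 100 \cdot 215} = \frac{1}{-31392 + 21500} = \frac{1}{-9892} = - \frac{1}{9892}$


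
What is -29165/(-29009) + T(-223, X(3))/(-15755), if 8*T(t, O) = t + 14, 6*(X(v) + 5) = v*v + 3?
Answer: 3682019481/3656294360 ≈ 1.0070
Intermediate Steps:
X(v) = -9/2 + v²/6 (X(v) = -5 + (v*v + 3)/6 = -5 + (v² + 3)/6 = -5 + (3 + v²)/6 = -5 + (½ + v²/6) = -9/2 + v²/6)
T(t, O) = 7/4 + t/8 (T(t, O) = (t + 14)/8 = (14 + t)/8 = 7/4 + t/8)
-29165/(-29009) + T(-223, X(3))/(-15755) = -29165/(-29009) + (7/4 + (⅛)*(-223))/(-15755) = -29165*(-1/29009) + (7/4 - 223/8)*(-1/15755) = 29165/29009 - 209/8*(-1/15755) = 29165/29009 + 209/126040 = 3682019481/3656294360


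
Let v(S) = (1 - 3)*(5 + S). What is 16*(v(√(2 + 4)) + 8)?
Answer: -32 - 32*√6 ≈ -110.38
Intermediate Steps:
v(S) = -10 - 2*S (v(S) = -2*(5 + S) = -10 - 2*S)
16*(v(√(2 + 4)) + 8) = 16*((-10 - 2*√(2 + 4)) + 8) = 16*((-10 - 2*√6) + 8) = 16*(-2 - 2*√6) = -32 - 32*√6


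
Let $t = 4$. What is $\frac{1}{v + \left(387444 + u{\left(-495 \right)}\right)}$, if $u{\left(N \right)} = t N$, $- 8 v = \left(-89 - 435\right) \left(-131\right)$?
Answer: $\frac{2}{753767} \approx 2.6533 \cdot 10^{-6}$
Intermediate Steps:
$v = - \frac{17161}{2}$ ($v = - \frac{\left(-89 - 435\right) \left(-131\right)}{8} = - \frac{\left(-524\right) \left(-131\right)}{8} = \left(- \frac{1}{8}\right) 68644 = - \frac{17161}{2} \approx -8580.5$)
$u{\left(N \right)} = 4 N$
$\frac{1}{v + \left(387444 + u{\left(-495 \right)}\right)} = \frac{1}{- \frac{17161}{2} + \left(387444 + 4 \left(-495\right)\right)} = \frac{1}{- \frac{17161}{2} + \left(387444 - 1980\right)} = \frac{1}{- \frac{17161}{2} + 385464} = \frac{1}{\frac{753767}{2}} = \frac{2}{753767}$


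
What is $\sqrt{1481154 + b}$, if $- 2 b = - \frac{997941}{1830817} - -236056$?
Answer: $\frac{5 \sqrt{731048085027680722}}{3661634} \approx 1167.5$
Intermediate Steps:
$b = - \frac{432174339811}{3661634}$ ($b = - \frac{- \frac{997941}{1830817} - -236056}{2} = - \frac{\left(-997941\right) \frac{1}{1830817} + 236056}{2} = - \frac{- \frac{997941}{1830817} + 236056}{2} = \left(- \frac{1}{2}\right) \frac{432174339811}{1830817} = - \frac{432174339811}{3661634} \approx -1.1803 \cdot 10^{5}$)
$\sqrt{1481154 + b} = \sqrt{1481154 - \frac{432174339811}{3661634}} = \sqrt{\frac{4991269505825}{3661634}} = \frac{5 \sqrt{731048085027680722}}{3661634}$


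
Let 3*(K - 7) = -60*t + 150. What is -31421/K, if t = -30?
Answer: -31421/657 ≈ -47.825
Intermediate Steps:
K = 657 (K = 7 + (-60*(-30) + 150)/3 = 7 + (1800 + 150)/3 = 7 + (⅓)*1950 = 7 + 650 = 657)
-31421/K = -31421/657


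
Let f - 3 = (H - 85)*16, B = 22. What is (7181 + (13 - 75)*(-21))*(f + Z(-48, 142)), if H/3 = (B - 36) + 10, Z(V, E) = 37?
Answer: -12826296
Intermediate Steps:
H = -12 (H = 3*((22 - 36) + 10) = 3*(-14 + 10) = 3*(-4) = -12)
f = -1549 (f = 3 + (-12 - 85)*16 = 3 - 97*16 = 3 - 1552 = -1549)
(7181 + (13 - 75)*(-21))*(f + Z(-48, 142)) = (7181 + (13 - 75)*(-21))*(-1549 + 37) = (7181 - 62*(-21))*(-1512) = (7181 + 1302)*(-1512) = 8483*(-1512) = -12826296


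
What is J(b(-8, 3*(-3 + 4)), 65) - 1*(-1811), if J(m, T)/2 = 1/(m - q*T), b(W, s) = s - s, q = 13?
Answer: 1530293/845 ≈ 1811.0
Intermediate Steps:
b(W, s) = 0
J(m, T) = 2/(m - 13*T)
J(b(-8, 3*(-3 + 4)), 65) - 1*(-1811) = 2/(0 - 13*65) - 1*(-1811) = 2/(0 - 845) + 1811 = 2/(-845) + 1811 = 2*(-1/845) + 1811 = -2/845 + 1811 = 1530293/845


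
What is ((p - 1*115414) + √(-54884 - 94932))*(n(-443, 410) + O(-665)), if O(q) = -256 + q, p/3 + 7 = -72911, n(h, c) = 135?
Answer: 262656048 - 1572*I*√37454 ≈ 2.6266e+8 - 3.0423e+5*I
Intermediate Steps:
p = -218754 (p = -21 + 3*(-72911) = -21 - 218733 = -218754)
((p - 1*115414) + √(-54884 - 94932))*(n(-443, 410) + O(-665)) = ((-218754 - 1*115414) + √(-54884 - 94932))*(135 + (-256 - 665)) = ((-218754 - 115414) + √(-149816))*(135 - 921) = (-334168 + 2*I*√37454)*(-786) = 262656048 - 1572*I*√37454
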